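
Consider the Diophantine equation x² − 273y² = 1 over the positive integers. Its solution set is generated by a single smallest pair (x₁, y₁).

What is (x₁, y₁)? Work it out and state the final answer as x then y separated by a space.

727 44

√273 → a₀=16, period (1,1,10,1,1,32); ℓ=6 even so k=5
step 0: (16, 1)  from 16·(1,0) + (0,1)
…
step 2: (33, 2)  from 1·(17,1) + (16,1)
step 3: (347, 21)  from 10·(33,2) + (17,1)
step 4: (380, 23)  from 1·(347,21) + (33,2)
step 5: (727, 44)  from 1·(380,23) + (347,21)
→ (727, 44).  Check: 727²=528529, 273·44²=528528, difference 1.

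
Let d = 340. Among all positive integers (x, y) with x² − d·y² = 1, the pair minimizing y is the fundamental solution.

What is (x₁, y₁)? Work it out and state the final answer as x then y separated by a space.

285769 15498

[18; 2,3,1,1,1,…,3,2,36] for √340; ℓ=14 ⇒ convergent index 13
k=0  a_k=18  p_k/q_k = 18/1
k=1  a_k=2  p_k/q_k = 37/2
…
k=3  a_k=1  p_k/q_k = 166/9
k=4  a_k=1  p_k/q_k = 295/16
…
k=6  a_k=1  p_k/q_k = 756/41
k=7  a_k=8  p_k/q_k = 6509/353
…
k=10  a_k=1  p_k/q_k = 21039/1141
…
k=12  a_k=3  p_k/q_k = 125478/6805
k=13  a_k=2  p_k/q_k = 285769/15498
→ (285769, 15498).  Check: 285769²=81663921361, 340·15498²=81663921360, difference 1.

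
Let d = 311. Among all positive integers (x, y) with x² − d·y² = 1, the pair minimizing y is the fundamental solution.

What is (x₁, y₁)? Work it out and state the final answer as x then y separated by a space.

d=311: √d = [17; 1,1,1,2,1,…,1,1,34] (ℓ=16, even), read p_15/q_15
step 0: (17, 1)  from 17·(1,0) + (0,1)
step 1: (18, 1)  from 1·(17,1) + (1,0)
step 2: (35, 2)  from 1·(18,1) + (17,1)
…
step 4: (141, 8)  from 2·(53,3) + (35,2)
…
step 6: (1305, 74)  from 6·(194,11) + (141,8)
step 7: (4109, 233)  from 3·(1305,74) + (194,11)
…
step 10: (1376656, 78063)  from 6·(217583,12338) + (71158,4035)
step 11: (1594239, 90401)  from 1·(1376656,78063) + (217583,12338)
step 12: (4565134, 258865)  from 2·(1594239,90401) + (1376656,78063)
step 13: (6159373, 349266)  from 1·(4565134,258865) + (1594239,90401)
step 14: (10724507, 608131)  from 1·(6159373,349266) + (4565134,258865)
step 15: (16883880, 957397)  from 1·(10724507,608131) + (6159373,349266)
fundamental: x₁=16883880, y₁=957397  (since 285065403854400 − 311·916609015609 = 1)

16883880 957397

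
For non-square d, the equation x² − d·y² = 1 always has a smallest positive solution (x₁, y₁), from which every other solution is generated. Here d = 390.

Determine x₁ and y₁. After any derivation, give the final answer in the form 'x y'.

d=390: √d = [19; 1,2,1,38] (ℓ=4, even), read p_3/q_3
k=0  a_k=19  p_k/q_k = 19/1
k=1  a_k=1  p_k/q_k = 20/1
k=2  a_k=2  p_k/q_k = 59/3
k=3  a_k=1  p_k/q_k = 79/4
fundamental: x₁=79, y₁=4  (since 6241 − 390·16 = 1)

79 4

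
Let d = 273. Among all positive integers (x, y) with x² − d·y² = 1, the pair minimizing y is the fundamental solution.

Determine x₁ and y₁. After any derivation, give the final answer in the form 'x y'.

√273 → a₀=16, period (1,1,10,1,1,32); ℓ=6 even so k=5
a_0=16:  p_0=16·1+0=16,  q_0=16·0+1=1
a_1=1:  p_1=1·16+1=17,  q_1=1·1+0=1
a_2=1:  p_2=1·17+16=33,  q_2=1·1+1=2
…
a_4=1:  p_4=1·347+33=380,  q_4=1·21+2=23
a_5=1:  p_5=1·380+347=727,  q_5=1·23+21=44
(x₁, y₁) = (727, 44);  727² − 273·44² = 1 ✓

727 44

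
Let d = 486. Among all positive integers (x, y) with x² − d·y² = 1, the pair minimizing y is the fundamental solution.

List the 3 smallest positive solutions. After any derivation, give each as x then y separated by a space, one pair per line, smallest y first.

√486 → a₀=22, period (22,44); ℓ=2 even so k=1
step 0: (22, 1)  from 22·(1,0) + (0,1)
step 1: (485, 22)  from 22·(22,1) + (1,0)
→ (485, 22).  Check: 485²=235225, 486·22²=235224, difference 1.
k=2:  x_2 = 485·485+486·22·22 = 470449,  y_2 = 485·22+22·485 = 21340
k=3:  x_3 = 485·470449+486·22·21340 = 456335045,  y_3 = 485·21340+22·470449 = 20699778

485 22
470449 21340
456335045 20699778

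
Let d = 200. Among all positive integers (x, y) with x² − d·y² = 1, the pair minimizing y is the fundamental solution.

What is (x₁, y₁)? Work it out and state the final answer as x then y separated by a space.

99 7

d=200: √d = [14; 7,28] (ℓ=2, even), read p_1/q_1
a_0=14:  p_0=14·1+0=14,  q_0=14·0+1=1
a_1=7:  p_1=7·14+1=99,  q_1=7·1+0=7
→ (99, 7).  Check: 99²=9801, 200·7²=9800, difference 1.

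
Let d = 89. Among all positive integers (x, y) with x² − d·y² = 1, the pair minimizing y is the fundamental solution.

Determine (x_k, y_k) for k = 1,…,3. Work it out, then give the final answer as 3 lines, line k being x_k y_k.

500001 53000
500002000001 53000106000
500003000004500001 53000212000159000

[9; 2,3,3,2,18] for √89; ℓ=5 ⇒ convergent index 9
step 0: (9, 1)  from 9·(1,0) + (0,1)
step 1: (19, 2)  from 2·(9,1) + (1,0)
step 2: (66, 7)  from 3·(19,2) + (9,1)
…
step 5: (9217, 977)  from 18·(500,53) + (217,23)
…
step 8: (216991, 23001)  from 3·(66019,6998) + (18934,2007)
step 9: (500001, 53000)  from 2·(216991,23001) + (66019,6998)
→ (500001, 53000).  Check: 500001²=250001000001, 89·53000²=250001000000, difference 1.
n=2: (500001,53000)∘(500001,53000) = (500001·500001+89·53000·53000, 500001·53000+53000·500001) = (500002000001,53000106000)
n=3: (500002000001,53000106000)∘(500001,53000) = (500001·500002000001+89·53000·53000106000, 500001·53000106000+53000·500002000001) = (500003000004500001,53000212000159000)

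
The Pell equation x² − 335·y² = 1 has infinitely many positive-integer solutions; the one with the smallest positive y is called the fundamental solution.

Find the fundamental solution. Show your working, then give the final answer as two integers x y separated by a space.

√335 → a₀=18, period (3,3,3,36); ℓ=4 even so k=3
step 0: (18, 1)  from 18·(1,0) + (0,1)
…
step 2: (183, 10)  from 3·(55,3) + (18,1)
step 3: (604, 33)  from 3·(183,10) + (55,3)
fundamental: x₁=604, y₁=33  (since 364816 − 335·1089 = 1)

604 33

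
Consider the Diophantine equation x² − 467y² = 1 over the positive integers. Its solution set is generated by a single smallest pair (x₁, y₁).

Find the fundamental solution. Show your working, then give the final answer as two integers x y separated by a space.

1625626 75225

[21; 1,1,1,1,3,…,1,1,42] for √467; ℓ=14 ⇒ convergent index 13
a_0=21:  p_0=21·1+0=21,  q_0=21·0+1=1
…
a_4=1:  p_4=1·65+43=108,  q_4=1·3+2=5
a_5=3:  p_5=3·108+65=389,  q_5=3·5+3=18
a_6=3:  p_6=3·389+108=1275,  q_6=3·18+5=59
a_7=21:  p_7=21·1275+389=27164,  q_7=21·59+18=1257
a_8=3:  p_8=3·27164+1275=82767,  q_8=3·1257+59=3830
a_9=3:  p_9=3·82767+27164=275465,  q_9=3·3830+1257=12747
a_10=1:  p_10=1·275465+82767=358232,  q_10=1·12747+3830=16577
…
a_12=1:  p_12=1·633697+358232=991929,  q_12=1·29324+16577=45901
a_13=1:  p_13=1·991929+633697=1625626,  q_13=1·45901+29324=75225
(x₁, y₁) = (1625626, 75225);  1625626² − 467·75225² = 1 ✓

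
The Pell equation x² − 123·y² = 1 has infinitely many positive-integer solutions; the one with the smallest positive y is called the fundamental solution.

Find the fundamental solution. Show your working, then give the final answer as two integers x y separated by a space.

[11; 11,22] for √123; ℓ=2 ⇒ convergent index 1
k=0  a_k=11  p_k/q_k = 11/1
k=1  a_k=11  p_k/q_k = 122/11
fundamental: x₁=122, y₁=11  (since 14884 − 123·121 = 1)

122 11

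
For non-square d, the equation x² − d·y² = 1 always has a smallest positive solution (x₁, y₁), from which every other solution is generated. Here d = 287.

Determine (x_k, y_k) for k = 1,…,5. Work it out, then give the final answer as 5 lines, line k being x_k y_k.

d=287: √d = [16; 1,15,1,32] (ℓ=4, even), read p_3/q_3
i=0: a=16 ⇒ p=16, q=1
i=1: a=1 ⇒ p=17, q=1
i=2: a=15 ⇒ p=271, q=16
i=3: a=1 ⇒ p=288, q=17
fundamental: x₁=288, y₁=17  (since 82944 − 287·289 = 1)
(288+17√287)^2 = 165887 + 9792√287
(288+17√287)^3 = 95550624 + 5640175√287
(288+17√287)^4 = 55036993537 + 3248731008√287
(288+17√287)^5 = 31701212726688 + 1871263420433√287

288 17
165887 9792
95550624 5640175
55036993537 3248731008
31701212726688 1871263420433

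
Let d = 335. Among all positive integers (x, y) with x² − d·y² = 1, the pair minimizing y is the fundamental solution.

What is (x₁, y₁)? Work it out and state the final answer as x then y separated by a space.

604 33

[18; 3,3,3,36] for √335; ℓ=4 ⇒ convergent index 3
k=0  a_k=18  p_k/q_k = 18/1
…
k=2  a_k=3  p_k/q_k = 183/10
k=3  a_k=3  p_k/q_k = 604/33
(x₁, y₁) = (604, 33);  604² − 335·33² = 1 ✓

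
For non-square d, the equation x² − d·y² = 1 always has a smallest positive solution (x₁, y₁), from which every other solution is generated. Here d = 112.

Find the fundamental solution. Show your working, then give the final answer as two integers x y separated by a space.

127 12

√112 → a₀=10, period (1,1,2,1,1,20); ℓ=6 even so k=5
a_0=10:  p_0=10·1+0=10,  q_0=10·0+1=1
…
a_3=2:  p_3=2·21+11=53,  q_3=2·2+1=5
a_4=1:  p_4=1·53+21=74,  q_4=1·5+2=7
a_5=1:  p_5=1·74+53=127,  q_5=1·7+5=12
→ (127, 12).  Check: 127²=16129, 112·12²=16128, difference 1.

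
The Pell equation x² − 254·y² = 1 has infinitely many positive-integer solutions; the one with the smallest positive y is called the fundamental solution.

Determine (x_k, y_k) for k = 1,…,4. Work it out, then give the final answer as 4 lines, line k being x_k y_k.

d=254: √d = [15; 1,14,1,30] (ℓ=4, even), read p_3/q_3
i=0: a=15 ⇒ p=15, q=1
i=1: a=1 ⇒ p=16, q=1
i=2: a=14 ⇒ p=239, q=15
i=3: a=1 ⇒ p=255, q=16
→ (255, 16).  Check: 255²=65025, 254·16²=65024, difference 1.
n=2: (255,16)∘(255,16) = (255·255+254·16·16, 255·16+16·255) = (130049,8160)
n=3: (130049,8160)∘(255,16) = (255·130049+254·16·8160, 255·8160+16·130049) = (66324735,4161584)
n=4: (66324735,4161584)∘(255,16) = (255·66324735+254·16·4161584, 255·4161584+16·66324735) = (33825484801,2122399680)

255 16
130049 8160
66324735 4161584
33825484801 2122399680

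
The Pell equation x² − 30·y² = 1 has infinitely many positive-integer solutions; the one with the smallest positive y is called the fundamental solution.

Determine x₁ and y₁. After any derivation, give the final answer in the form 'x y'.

11 2

√30 → a₀=5, period (2,10); ℓ=2 even so k=1
k=0  a_k=5  p_k/q_k = 5/1
k=1  a_k=2  p_k/q_k = 11/2
→ (11, 2).  Check: 11²=121, 30·2²=120, difference 1.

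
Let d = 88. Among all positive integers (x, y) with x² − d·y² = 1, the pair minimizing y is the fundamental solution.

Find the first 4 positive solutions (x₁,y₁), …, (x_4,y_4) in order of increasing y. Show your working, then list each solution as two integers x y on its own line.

197 21
77617 8274
30580901 3259935
12048797377 1284406116

d=88: √d = [9; 2,1,1,1,2,18] (ℓ=6, even), read p_5/q_5
k=0  a_k=9  p_k/q_k = 9/1
…
k=2  a_k=1  p_k/q_k = 28/3
k=3  a_k=1  p_k/q_k = 47/5
k=4  a_k=1  p_k/q_k = 75/8
k=5  a_k=2  p_k/q_k = 197/21
→ (197, 21).  Check: 197²=38809, 88·21²=38808, difference 1.
k=2:  x_2 = 197·197+88·21·21 = 77617,  y_2 = 197·21+21·197 = 8274
k=3:  x_3 = 197·77617+88·21·8274 = 30580901,  y_3 = 197·8274+21·77617 = 3259935
k=4:  x_4 = 197·30580901+88·21·3259935 = 12048797377,  y_4 = 197·3259935+21·30580901 = 1284406116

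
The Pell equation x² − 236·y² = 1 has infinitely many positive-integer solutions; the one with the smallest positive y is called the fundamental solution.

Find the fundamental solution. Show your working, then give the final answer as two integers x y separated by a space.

561799 36570

[15; 2,1,3,5,1,6,1,5,3,1,2,30] for √236; ℓ=12 ⇒ convergent index 11
step 0: (15, 1)  from 15·(1,0) + (0,1)
…
step 2: (46, 3)  from 1·(31,2) + (15,1)
…
step 6: (7251, 472)  from 6·(1060,69) + (891,58)
step 7: (8311, 541)  from 1·(7251,472) + (1060,69)
step 8: (48806, 3177)  from 5·(8311,541) + (7251,472)
step 9: (154729, 10072)  from 3·(48806,3177) + (8311,541)
step 10: (203535, 13249)  from 1·(154729,10072) + (48806,3177)
step 11: (561799, 36570)  from 2·(203535,13249) + (154729,10072)
(x₁, y₁) = (561799, 36570);  561799² − 236·36570² = 1 ✓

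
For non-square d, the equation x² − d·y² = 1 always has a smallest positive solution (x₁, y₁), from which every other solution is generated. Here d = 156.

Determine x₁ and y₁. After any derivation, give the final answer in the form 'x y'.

[12; 2,24] for √156; ℓ=2 ⇒ convergent index 1
step 0: (12, 1)  from 12·(1,0) + (0,1)
step 1: (25, 2)  from 2·(12,1) + (1,0)
(x₁, y₁) = (25, 2);  25² − 156·2² = 1 ✓

25 2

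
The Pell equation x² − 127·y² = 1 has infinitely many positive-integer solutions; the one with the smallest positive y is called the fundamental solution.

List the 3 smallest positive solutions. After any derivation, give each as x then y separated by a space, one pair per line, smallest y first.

4730624 419775
44757606858751 3971595379200
423462818377139450624 37576248838264821825

√127 → a₀=11, period (3,1,2,2,7,11,7,2,2,1,3,22); ℓ=12 even so k=11
step 0: (11, 1)  from 11·(1,0) + (0,1)
step 1: (34, 3)  from 3·(11,1) + (1,0)
step 2: (45, 4)  from 1·(34,3) + (11,1)
step 3: (124, 11)  from 2·(45,4) + (34,3)
step 4: (293, 26)  from 2·(124,11) + (45,4)
step 5: (2175, 193)  from 7·(293,26) + (124,11)
step 6: (24218, 2149)  from 11·(2175,193) + (293,26)
step 7: (171701, 15236)  from 7·(24218,2149) + (2175,193)
step 8: (367620, 32621)  from 2·(171701,15236) + (24218,2149)
…
step 10: (1274561, 113099)  from 1·(906941,80478) + (367620,32621)
step 11: (4730624, 419775)  from 3·(1274561,113099) + (906941,80478)
(x₁, y₁) = (4730624, 419775);  4730624² − 127·419775² = 1 ✓
(4730624+419775√127)^2 = 44757606858751 + 3971595379200√127
(4730624+419775√127)^3 = 423462818377139450624 + 37576248838264821825√127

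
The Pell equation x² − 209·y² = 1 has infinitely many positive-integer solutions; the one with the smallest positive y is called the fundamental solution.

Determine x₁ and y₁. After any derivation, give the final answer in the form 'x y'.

√209 = [14; 2,5,3,2,3,5,2,28, …], period ℓ=8 (even) → k=7
i=0: a=14 ⇒ p=14, q=1
i=1: a=2 ⇒ p=29, q=2
…
i=4: a=2 ⇒ p=1171, q=81
i=5: a=3 ⇒ p=4019, q=278
i=6: a=5 ⇒ p=21266, q=1471
i=7: a=2 ⇒ p=46551, q=3220
(x₁, y₁) = (46551, 3220);  46551² − 209·3220² = 1 ✓

46551 3220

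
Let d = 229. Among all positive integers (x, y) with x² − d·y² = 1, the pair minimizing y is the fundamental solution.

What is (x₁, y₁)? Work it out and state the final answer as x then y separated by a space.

5848201 386460

d=229: √d = [15; 7,1,1,7,30] (ℓ=5, odd), read p_9/q_9
a_0=15:  p_0=15·1+0=15,  q_0=15·0+1=1
…
a_2=1:  p_2=1·106+15=121,  q_2=1·7+1=8
a_3=1:  p_3=1·121+106=227,  q_3=1·8+7=15
a_4=7:  p_4=7·227+121=1710,  q_4=7·15+8=113
a_5=30:  p_5=30·1710+227=51527,  q_5=30·113+15=3405
a_6=7:  p_6=7·51527+1710=362399,  q_6=7·3405+113=23948
…
a_8=1:  p_8=1·413926+362399=776325,  q_8=1·27353+23948=51301
a_9=7:  p_9=7·776325+413926=5848201,  q_9=7·51301+27353=386460
(x₁, y₁) = (5848201, 386460);  5848201² − 229·386460² = 1 ✓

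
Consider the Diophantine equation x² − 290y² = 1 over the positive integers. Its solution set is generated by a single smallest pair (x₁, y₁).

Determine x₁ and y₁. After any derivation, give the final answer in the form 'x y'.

√290 → a₀=17, period (34); ℓ=1 odd so k=1
i=0: a=17 ⇒ p=17, q=1
i=1: a=34 ⇒ p=579, q=34
(x₁, y₁) = (579, 34);  579² − 290·34² = 1 ✓

579 34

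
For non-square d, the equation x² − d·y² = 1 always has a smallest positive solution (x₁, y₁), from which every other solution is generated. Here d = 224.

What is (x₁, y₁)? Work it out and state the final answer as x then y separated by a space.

15 1

√224 = [14; 1,28, …], period ℓ=2 (even) → k=1
a_0=14:  p_0=14·1+0=14,  q_0=14·0+1=1
a_1=1:  p_1=1·14+1=15,  q_1=1·1+0=1
→ (15, 1).  Check: 15²=225, 224·1²=224, difference 1.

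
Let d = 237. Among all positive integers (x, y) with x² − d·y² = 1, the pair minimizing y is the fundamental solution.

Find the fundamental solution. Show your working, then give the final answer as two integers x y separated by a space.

√237 → a₀=15, period (2,1,1,7,10,7,1,1,2,30); ℓ=10 even so k=9
k=0  a_k=15  p_k/q_k = 15/1
k=1  a_k=2  p_k/q_k = 31/2
k=2  a_k=1  p_k/q_k = 46/3
k=3  a_k=1  p_k/q_k = 77/5
…
k=5  a_k=10  p_k/q_k = 5927/385
…
k=8  a_k=1  p_k/q_k = 90075/5851
k=9  a_k=2  p_k/q_k = 228151/14820
→ (228151, 14820).  Check: 228151²=52052878801, 237·14820²=52052878800, difference 1.

228151 14820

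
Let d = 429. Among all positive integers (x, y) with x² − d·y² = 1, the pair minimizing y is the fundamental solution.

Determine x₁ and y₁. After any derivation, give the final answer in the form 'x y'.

1524095 73584

√429 → a₀=20, period (1,2,2,9,1,12,1,9,2,2,1,40); ℓ=12 even so k=11
i=0: a=20 ⇒ p=20, q=1
i=1: a=1 ⇒ p=21, q=1
i=2: a=2 ⇒ p=62, q=3
…
i=5: a=1 ⇒ p=1512, q=73
i=6: a=12 ⇒ p=19511, q=942
…
i=9: a=2 ⇒ p=438459, q=21169
i=10: a=2 ⇒ p=1085636, q=52415
i=11: a=1 ⇒ p=1524095, q=73584
→ (1524095, 73584).  Check: 1524095²=2322865569025, 429·73584²=2322865569024, difference 1.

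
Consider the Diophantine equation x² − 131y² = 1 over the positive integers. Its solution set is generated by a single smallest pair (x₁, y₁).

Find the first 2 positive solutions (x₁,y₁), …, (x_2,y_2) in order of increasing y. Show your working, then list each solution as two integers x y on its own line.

√131 → a₀=11, period (2,4,11,4,2,22); ℓ=6 even so k=5
i=0: a=11 ⇒ p=11, q=1
…
i=4: a=4 ⇒ p=4727, q=413
i=5: a=2 ⇒ p=10610, q=927
(x₁, y₁) = (10610, 927);  10610² − 131·927² = 1 ✓
n=2: (10610,927)∘(10610,927) = (10610·10610+131·927·927, 10610·927+927·10610) = (225144199,19670940)

10610 927
225144199 19670940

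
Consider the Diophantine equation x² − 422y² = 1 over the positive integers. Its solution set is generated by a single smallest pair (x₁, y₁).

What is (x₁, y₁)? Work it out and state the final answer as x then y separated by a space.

7022501 341850

[20; 1,1,5,2,1,…,1,1,40] for √422; ℓ=14 ⇒ convergent index 13
k=0  a_k=20  p_k/q_k = 20/1
…
k=3  a_k=5  p_k/q_k = 226/11
k=4  a_k=2  p_k/q_k = 493/24
…
k=6  a_k=3  p_k/q_k = 2650/129
…
k=11  a_k=5  p_k/q_k = 3211821/156349
k=12  a_k=1  p_k/q_k = 3810680/185501
k=13  a_k=1  p_k/q_k = 7022501/341850
→ (7022501, 341850).  Check: 7022501²=49315520295001, 422·341850²=49315520295000, difference 1.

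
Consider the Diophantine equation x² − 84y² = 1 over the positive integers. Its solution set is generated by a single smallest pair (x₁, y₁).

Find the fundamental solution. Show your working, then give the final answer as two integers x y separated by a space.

55 6

√84 = [9; 6,18, …], period ℓ=2 (even) → k=1
a_0=9:  p_0=9·1+0=9,  q_0=9·0+1=1
a_1=6:  p_1=6·9+1=55,  q_1=6·1+0=6
→ (55, 6).  Check: 55²=3025, 84·6²=3024, difference 1.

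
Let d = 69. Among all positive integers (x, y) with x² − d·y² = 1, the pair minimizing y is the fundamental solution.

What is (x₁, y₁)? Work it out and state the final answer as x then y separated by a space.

[8; 3,3,1,4,1,3,3,16] for √69; ℓ=8 ⇒ convergent index 7
k=0  a_k=8  p_k/q_k = 8/1
k=1  a_k=3  p_k/q_k = 25/3
k=2  a_k=3  p_k/q_k = 83/10
…
k=6  a_k=3  p_k/q_k = 2384/287
k=7  a_k=3  p_k/q_k = 7775/936
(x₁, y₁) = (7775, 936);  7775² − 69·936² = 1 ✓

7775 936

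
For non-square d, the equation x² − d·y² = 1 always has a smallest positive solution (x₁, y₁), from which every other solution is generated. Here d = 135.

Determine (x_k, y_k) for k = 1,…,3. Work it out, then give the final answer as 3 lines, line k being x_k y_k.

[11; 1,1,1,1,1,1,1,22] for √135; ℓ=8 ⇒ convergent index 7
step 0: (11, 1)  from 11·(1,0) + (0,1)
…
step 2: (23, 2)  from 1·(12,1) + (11,1)
…
step 5: (93, 8)  from 1·(58,5) + (35,3)
step 6: (151, 13)  from 1·(93,8) + (58,5)
step 7: (244, 21)  from 1·(151,13) + (93,8)
→ (244, 21).  Check: 244²=59536, 135·21²=59535, difference 1.
(x_2, y_2) = (244·244 + 135·21·21, 244·21 + 21·244) = (119071, 10248)
(x_3, y_3) = (244·119071 + 135·21·10248, 244·10248 + 21·119071) = (58106404, 5001003)

244 21
119071 10248
58106404 5001003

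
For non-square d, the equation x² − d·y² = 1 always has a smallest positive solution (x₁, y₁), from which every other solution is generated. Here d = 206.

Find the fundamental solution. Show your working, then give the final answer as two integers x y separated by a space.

[14; 2,1,5,14,5,1,2,28] for √206; ℓ=8 ⇒ convergent index 7
a_0=14:  p_0=14·1+0=14,  q_0=14·0+1=1
…
a_2=1:  p_2=1·29+14=43,  q_2=1·2+1=3
…
a_6=1:  p_6=1·17539+3459=20998,  q_6=1·1222+241=1463
a_7=2:  p_7=2·20998+17539=59535,  q_7=2·1463+1222=4148
fundamental: x₁=59535, y₁=4148  (since 3544416225 − 206·17205904 = 1)

59535 4148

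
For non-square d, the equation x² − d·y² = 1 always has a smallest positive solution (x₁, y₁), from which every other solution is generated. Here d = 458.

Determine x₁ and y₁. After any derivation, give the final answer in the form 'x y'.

22899 1070

[21; 2,2,42] for √458; ℓ=3 ⇒ convergent index 5
i=0: a=21 ⇒ p=21, q=1
…
i=3: a=42 ⇒ p=4537, q=212
i=4: a=2 ⇒ p=9181, q=429
i=5: a=2 ⇒ p=22899, q=1070
→ (22899, 1070).  Check: 22899²=524364201, 458·1070²=524364200, difference 1.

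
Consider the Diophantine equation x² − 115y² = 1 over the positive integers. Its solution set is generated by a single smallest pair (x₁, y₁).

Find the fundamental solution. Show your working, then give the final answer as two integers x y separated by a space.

[10; 1,2,1,1,1,1,1,2,1,20] for √115; ℓ=10 ⇒ convergent index 9
k=0  a_k=10  p_k/q_k = 10/1
k=1  a_k=1  p_k/q_k = 11/1
k=2  a_k=2  p_k/q_k = 32/3
…
k=8  a_k=2  p_k/q_k = 815/76
k=9  a_k=1  p_k/q_k = 1126/105
→ (1126, 105).  Check: 1126²=1267876, 115·105²=1267875, difference 1.

1126 105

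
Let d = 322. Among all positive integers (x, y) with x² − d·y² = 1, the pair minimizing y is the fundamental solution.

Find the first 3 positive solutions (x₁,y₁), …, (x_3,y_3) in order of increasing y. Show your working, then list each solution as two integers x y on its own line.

d=322: √d = [17; 1,16,1,34] (ℓ=4, even), read p_3/q_3
step 0: (17, 1)  from 17·(1,0) + (0,1)
step 1: (18, 1)  from 1·(17,1) + (1,0)
step 2: (305, 17)  from 16·(18,1) + (17,1)
step 3: (323, 18)  from 1·(305,17) + (18,1)
(x₁, y₁) = (323, 18);  323² − 322·18² = 1 ✓
n=2: (323,18)∘(323,18) = (323·323+322·18·18, 323·18+18·323) = (208657,11628)
n=3: (208657,11628)∘(323,18) = (323·208657+322·18·11628, 323·11628+18·208657) = (134792099,7511670)

323 18
208657 11628
134792099 7511670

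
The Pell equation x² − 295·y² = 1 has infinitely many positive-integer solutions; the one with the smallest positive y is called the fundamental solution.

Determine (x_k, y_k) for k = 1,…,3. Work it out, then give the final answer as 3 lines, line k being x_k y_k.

2024999 117900
8201241900001 477494764200
33215013292518224999 1933852840020353700

[17; 5,1,2,3,2,6,2,3,2,1,5,34] for √295; ℓ=12 ⇒ convergent index 11
k=0  a_k=17  p_k/q_k = 17/1
k=1  a_k=5  p_k/q_k = 86/5
…
k=10  a_k=1  p_k/q_k = 355517/20699
k=11  a_k=5  p_k/q_k = 2024999/117900
→ (2024999, 117900).  Check: 2024999²=4100620950001, 295·117900²=4100620950000, difference 1.
k=2:  x_2 = 2024999·2024999+295·117900·117900 = 8201241900001,  y_2 = 2024999·117900+117900·2024999 = 477494764200
k=3:  x_3 = 2024999·8201241900001+295·117900·477494764200 = 33215013292518224999,  y_3 = 2024999·477494764200+117900·8201241900001 = 1933852840020353700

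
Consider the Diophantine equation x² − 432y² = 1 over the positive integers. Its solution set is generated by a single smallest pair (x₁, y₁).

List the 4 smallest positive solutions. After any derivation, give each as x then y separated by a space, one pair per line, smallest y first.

√432 = [20; 1,3,1,1,1,3,1,40, …], period ℓ=8 (even) → k=7
i=0: a=20 ⇒ p=20, q=1
…
i=4: a=1 ⇒ p=187, q=9
…
i=6: a=3 ⇒ p=1060, q=51
i=7: a=1 ⇒ p=1351, q=65
(x₁, y₁) = (1351, 65);  1351² − 432·65² = 1 ✓
k=2:  x_2 = 1351·1351+432·65·65 = 3650401,  y_2 = 1351·65+65·1351 = 175630
k=3:  x_3 = 1351·3650401+432·65·175630 = 9863382151,  y_3 = 1351·175630+65·3650401 = 474552195
k=4:  x_4 = 1351·9863382151+432·65·474552195 = 26650854921601,  y_4 = 1351·474552195+65·9863382151 = 1282239855260

1351 65
3650401 175630
9863382151 474552195
26650854921601 1282239855260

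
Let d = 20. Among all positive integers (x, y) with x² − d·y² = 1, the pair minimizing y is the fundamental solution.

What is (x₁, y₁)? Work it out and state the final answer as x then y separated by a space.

√20 → a₀=4, period (2,8); ℓ=2 even so k=1
k=0  a_k=4  p_k/q_k = 4/1
k=1  a_k=2  p_k/q_k = 9/2
fundamental: x₁=9, y₁=2  (since 81 − 20·4 = 1)

9 2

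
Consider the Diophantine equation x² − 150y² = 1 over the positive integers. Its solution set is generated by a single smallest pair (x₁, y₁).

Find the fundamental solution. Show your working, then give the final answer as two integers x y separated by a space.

49 4

[12; 4,24] for √150; ℓ=2 ⇒ convergent index 1
i=0: a=12 ⇒ p=12, q=1
i=1: a=4 ⇒ p=49, q=4
→ (49, 4).  Check: 49²=2401, 150·4²=2400, difference 1.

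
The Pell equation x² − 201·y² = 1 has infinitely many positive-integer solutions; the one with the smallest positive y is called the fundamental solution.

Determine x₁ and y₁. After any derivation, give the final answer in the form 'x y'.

515095 36332

[14; 5,1,1,1,2,…,1,5,28] for √201; ℓ=14 ⇒ convergent index 13
k=0  a_k=14  p_k/q_k = 14/1
k=1  a_k=5  p_k/q_k = 71/5
k=2  a_k=1  p_k/q_k = 85/6
…
k=4  a_k=1  p_k/q_k = 241/17
…
k=6  a_k=1  p_k/q_k = 879/62
…
k=8  a_k=1  p_k/q_k = 8549/603
k=9  a_k=2  p_k/q_k = 24768/1747
k=10  a_k=1  p_k/q_k = 33317/2350
…
k=12  a_k=1  p_k/q_k = 91402/6447
k=13  a_k=5  p_k/q_k = 515095/36332
(x₁, y₁) = (515095, 36332);  515095² − 201·36332² = 1 ✓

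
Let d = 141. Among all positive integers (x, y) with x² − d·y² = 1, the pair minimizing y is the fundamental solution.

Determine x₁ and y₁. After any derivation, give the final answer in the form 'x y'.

95 8

d=141: √d = [11; 1,6,1,22] (ℓ=4, even), read p_3/q_3
a_0=11:  p_0=11·1+0=11,  q_0=11·0+1=1
…
a_2=6:  p_2=6·12+11=83,  q_2=6·1+1=7
a_3=1:  p_3=1·83+12=95,  q_3=1·7+1=8
(x₁, y₁) = (95, 8);  95² − 141·8² = 1 ✓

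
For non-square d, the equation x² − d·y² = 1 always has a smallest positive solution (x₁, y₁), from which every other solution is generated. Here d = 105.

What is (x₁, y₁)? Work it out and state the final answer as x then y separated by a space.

√105 = [10; 4,20, …], period ℓ=2 (even) → k=1
a_0=10:  p_0=10·1+0=10,  q_0=10·0+1=1
a_1=4:  p_1=4·10+1=41,  q_1=4·1+0=4
(x₁, y₁) = (41, 4);  41² − 105·4² = 1 ✓

41 4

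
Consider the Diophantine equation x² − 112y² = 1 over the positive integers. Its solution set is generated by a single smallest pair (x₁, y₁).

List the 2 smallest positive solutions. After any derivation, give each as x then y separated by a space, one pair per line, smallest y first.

√112 = [10; 1,1,2,1,1,20, …], period ℓ=6 (even) → k=5
k=0  a_k=10  p_k/q_k = 10/1
…
k=4  a_k=1  p_k/q_k = 74/7
k=5  a_k=1  p_k/q_k = 127/12
fundamental: x₁=127, y₁=12  (since 16129 − 112·144 = 1)
(x_2, y_2) = (127·127 + 112·12·12, 127·12 + 12·127) = (32257, 3048)

127 12
32257 3048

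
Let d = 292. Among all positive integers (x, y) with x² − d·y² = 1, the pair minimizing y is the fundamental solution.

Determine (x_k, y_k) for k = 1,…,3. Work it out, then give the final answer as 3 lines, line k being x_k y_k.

2281249 133500
10408194000001 609093483000
47487364308614281249 2778987798000400500

√292 = [17; 11,2,1,3,8,3,1,2,11,34, …], period ℓ=10 (even) → k=9
k=0  a_k=17  p_k/q_k = 17/1
k=1  a_k=11  p_k/q_k = 188/11
k=2  a_k=2  p_k/q_k = 393/23
…
k=5  a_k=8  p_k/q_k = 17669/1034
k=6  a_k=3  p_k/q_k = 55143/3227
k=7  a_k=1  p_k/q_k = 72812/4261
k=8  a_k=2  p_k/q_k = 200767/11749
k=9  a_k=11  p_k/q_k = 2281249/133500
→ (2281249, 133500).  Check: 2281249²=5204097000001, 292·133500²=5204097000000, difference 1.
n=2: (2281249,133500)∘(2281249,133500) = (2281249·2281249+292·133500·133500, 2281249·133500+133500·2281249) = (10408194000001,609093483000)
n=3: (10408194000001,609093483000)∘(2281249,133500) = (2281249·10408194000001+292·133500·609093483000, 2281249·609093483000+133500·10408194000001) = (47487364308614281249,2778987798000400500)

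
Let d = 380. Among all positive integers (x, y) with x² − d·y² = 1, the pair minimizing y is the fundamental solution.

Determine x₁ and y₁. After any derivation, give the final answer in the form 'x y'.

√380 = [19; 2,38, …], period ℓ=2 (even) → k=1
step 0: (19, 1)  from 19·(1,0) + (0,1)
step 1: (39, 2)  from 2·(19,1) + (1,0)
→ (39, 2).  Check: 39²=1521, 380·2²=1520, difference 1.

39 2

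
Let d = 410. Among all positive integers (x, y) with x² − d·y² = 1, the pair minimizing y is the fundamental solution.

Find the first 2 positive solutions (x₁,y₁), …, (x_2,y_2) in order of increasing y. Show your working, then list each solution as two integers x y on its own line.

√410 = [20; 4,40, …], period ℓ=2 (even) → k=1
a_0=20:  p_0=20·1+0=20,  q_0=20·0+1=1
a_1=4:  p_1=4·20+1=81,  q_1=4·1+0=4
fundamental: x₁=81, y₁=4  (since 6561 − 410·16 = 1)
n=2: (81,4)∘(81,4) = (81·81+410·4·4, 81·4+4·81) = (13121,648)

81 4
13121 648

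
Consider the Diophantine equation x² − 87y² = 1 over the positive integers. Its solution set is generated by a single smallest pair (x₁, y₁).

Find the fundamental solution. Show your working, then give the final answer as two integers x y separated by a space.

√87 → a₀=9, period (3,18); ℓ=2 even so k=1
i=0: a=9 ⇒ p=9, q=1
i=1: a=3 ⇒ p=28, q=3
(x₁, y₁) = (28, 3);  28² − 87·3² = 1 ✓

28 3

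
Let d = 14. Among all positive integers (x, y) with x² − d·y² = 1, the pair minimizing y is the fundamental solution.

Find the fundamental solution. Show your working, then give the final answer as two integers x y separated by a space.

15 4

√14 → a₀=3, period (1,2,1,6); ℓ=4 even so k=3
k=0  a_k=3  p_k/q_k = 3/1
k=1  a_k=1  p_k/q_k = 4/1
k=2  a_k=2  p_k/q_k = 11/3
k=3  a_k=1  p_k/q_k = 15/4
(x₁, y₁) = (15, 4);  15² − 14·4² = 1 ✓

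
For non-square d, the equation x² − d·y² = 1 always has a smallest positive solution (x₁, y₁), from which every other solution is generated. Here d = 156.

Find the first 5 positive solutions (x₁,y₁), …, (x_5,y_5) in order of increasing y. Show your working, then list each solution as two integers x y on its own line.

d=156: √d = [12; 2,24] (ℓ=2, even), read p_1/q_1
a_0=12:  p_0=12·1+0=12,  q_0=12·0+1=1
a_1=2:  p_1=2·12+1=25,  q_1=2·1+0=2
(x₁, y₁) = (25, 2);  25² − 156·2² = 1 ✓
n=2: (25,2)∘(25,2) = (25·25+156·2·2, 25·2+2·25) = (1249,100)
n=3: (1249,100)∘(25,2) = (25·1249+156·2·100, 25·100+2·1249) = (62425,4998)
n=4: (62425,4998)∘(25,2) = (25·62425+156·2·4998, 25·4998+2·62425) = (3120001,249800)
n=5: (3120001,249800)∘(25,2) = (25·3120001+156·2·249800, 25·249800+2·3120001) = (155937625,12485002)

25 2
1249 100
62425 4998
3120001 249800
155937625 12485002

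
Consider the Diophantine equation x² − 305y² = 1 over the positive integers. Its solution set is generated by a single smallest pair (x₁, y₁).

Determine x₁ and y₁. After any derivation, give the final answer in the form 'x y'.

489 28

d=305: √d = [17; 2,6,2,34] (ℓ=4, even), read p_3/q_3
step 0: (17, 1)  from 17·(1,0) + (0,1)
step 1: (35, 2)  from 2·(17,1) + (1,0)
step 2: (227, 13)  from 6·(35,2) + (17,1)
step 3: (489, 28)  from 2·(227,13) + (35,2)
→ (489, 28).  Check: 489²=239121, 305·28²=239120, difference 1.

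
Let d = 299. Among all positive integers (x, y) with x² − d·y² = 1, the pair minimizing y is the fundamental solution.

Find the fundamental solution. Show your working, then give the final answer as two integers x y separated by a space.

415 24

[17; 3,2,3,34] for √299; ℓ=4 ⇒ convergent index 3
i=0: a=17 ⇒ p=17, q=1
…
i=2: a=2 ⇒ p=121, q=7
i=3: a=3 ⇒ p=415, q=24
fundamental: x₁=415, y₁=24  (since 172225 − 299·576 = 1)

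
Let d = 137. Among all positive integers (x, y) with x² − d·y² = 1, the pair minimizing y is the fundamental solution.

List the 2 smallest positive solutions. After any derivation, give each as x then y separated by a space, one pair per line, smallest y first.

√137 = [11; 1,2,2,1,1,2,2,1,22, …], period ℓ=9 (odd) → k=17
step 0: (11, 1)  from 11·(1,0) + (0,1)
step 1: (12, 1)  from 1·(11,1) + (1,0)
step 2: (35, 3)  from 2·(12,1) + (11,1)
step 3: (82, 7)  from 2·(35,3) + (12,1)
step 4: (117, 10)  from 1·(82,7) + (35,3)
…
step 8: (1744, 149)  from 1·(1229,105) + (515,44)
step 9: (39597, 3383)  from 22·(1744,149) + (1229,105)
…
step 11: (122279, 10447)  from 2·(41341,3532) + (39597,3383)
step 12: (285899, 24426)  from 2·(122279,10447) + (41341,3532)
…
step 14: (694077, 59299)  from 1·(408178,34873) + (285899,24426)
step 15: (1796332, 153471)  from 2·(694077,59299) + (408178,34873)
step 16: (4286741, 366241)  from 2·(1796332,153471) + (694077,59299)
step 17: (6083073, 519712)  from 1·(4286741,366241) + (1796332,153471)
→ (6083073, 519712).  Check: 6083073²=37003777123329, 137·519712²=37003777123328, difference 1.
k=2:  x_2 = 6083073·6083073+137·519712·519712 = 74007554246657,  y_2 = 6083073·519712+519712·6083073 = 6322892069952

6083073 519712
74007554246657 6322892069952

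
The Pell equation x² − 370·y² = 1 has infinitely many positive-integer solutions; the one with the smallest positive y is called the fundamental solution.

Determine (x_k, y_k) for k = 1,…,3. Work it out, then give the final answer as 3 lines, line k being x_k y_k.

d=370: √d = [19; 4,4,38] (ℓ=3, odd), read p_5/q_5
i=0: a=19 ⇒ p=19, q=1
i=1: a=4 ⇒ p=77, q=4
i=2: a=4 ⇒ p=327, q=17
…
i=4: a=4 ⇒ p=50339, q=2617
i=5: a=4 ⇒ p=213859, q=11118
(x₁, y₁) = (213859, 11118);  213859² − 370·11118² = 1 ✓
n=2: (213859,11118)∘(213859,11118) = (213859·213859+370·11118·11118, 213859·11118+11118·213859) = (91471343761,4755368724)
n=3: (91471343761,4755368724)∘(213859,11118) = (213859·91471343761+370·11118·4755368724, 213859·4755368724+11118·91471343761) = (39123940210553539,2033956799880714)

213859 11118
91471343761 4755368724
39123940210553539 2033956799880714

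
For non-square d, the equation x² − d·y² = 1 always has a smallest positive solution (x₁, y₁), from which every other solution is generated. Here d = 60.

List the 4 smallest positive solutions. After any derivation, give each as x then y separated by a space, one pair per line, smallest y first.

d=60: √d = [7; 1,2,1,14] (ℓ=4, even), read p_3/q_3
step 0: (7, 1)  from 7·(1,0) + (0,1)
…
step 2: (23, 3)  from 2·(8,1) + (7,1)
step 3: (31, 4)  from 1·(23,3) + (8,1)
→ (31, 4).  Check: 31²=961, 60·4²=960, difference 1.
(x_2, y_2) = (31·31 + 60·4·4, 31·4 + 4·31) = (1921, 248)
(x_3, y_3) = (31·1921 + 60·4·248, 31·248 + 4·1921) = (119071, 15372)
(x_4, y_4) = (31·119071 + 60·4·15372, 31·15372 + 4·119071) = (7380481, 952816)

31 4
1921 248
119071 15372
7380481 952816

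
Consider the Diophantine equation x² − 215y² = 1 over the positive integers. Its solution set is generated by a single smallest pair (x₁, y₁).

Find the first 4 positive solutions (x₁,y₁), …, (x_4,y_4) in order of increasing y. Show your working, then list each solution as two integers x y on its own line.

44 3
3871 264
340604 23229
29969281 2043888

d=215: √d = [14; 1,1,1,28] (ℓ=4, even), read p_3/q_3
a_0=14:  p_0=14·1+0=14,  q_0=14·0+1=1
a_1=1:  p_1=1·14+1=15,  q_1=1·1+0=1
a_2=1:  p_2=1·15+14=29,  q_2=1·1+1=2
a_3=1:  p_3=1·29+15=44,  q_3=1·2+1=3
fundamental: x₁=44, y₁=3  (since 1936 − 215·9 = 1)
k=2:  x_2 = 44·44+215·3·3 = 3871,  y_2 = 44·3+3·44 = 264
k=3:  x_3 = 44·3871+215·3·264 = 340604,  y_3 = 44·264+3·3871 = 23229
k=4:  x_4 = 44·340604+215·3·23229 = 29969281,  y_4 = 44·23229+3·340604 = 2043888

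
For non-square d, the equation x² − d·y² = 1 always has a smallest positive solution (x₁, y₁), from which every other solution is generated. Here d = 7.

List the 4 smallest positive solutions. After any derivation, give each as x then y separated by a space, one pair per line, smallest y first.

8 3
127 48
2024 765
32257 12192

√7 → a₀=2, period (1,1,1,4); ℓ=4 even so k=3
step 0: (2, 1)  from 2·(1,0) + (0,1)
step 1: (3, 1)  from 1·(2,1) + (1,0)
step 2: (5, 2)  from 1·(3,1) + (2,1)
step 3: (8, 3)  from 1·(5,2) + (3,1)
fundamental: x₁=8, y₁=3  (since 64 − 7·9 = 1)
(8+3√7)^2 = 127 + 48√7
(8+3√7)^3 = 2024 + 765√7
(8+3√7)^4 = 32257 + 12192√7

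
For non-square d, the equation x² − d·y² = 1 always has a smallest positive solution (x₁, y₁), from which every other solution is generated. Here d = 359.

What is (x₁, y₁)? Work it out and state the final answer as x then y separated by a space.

[18; 1,17,1,36] for √359; ℓ=4 ⇒ convergent index 3
a_0=18:  p_0=18·1+0=18,  q_0=18·0+1=1
…
a_2=17:  p_2=17·19+18=341,  q_2=17·1+1=18
a_3=1:  p_3=1·341+19=360,  q_3=1·18+1=19
fundamental: x₁=360, y₁=19  (since 129600 − 359·361 = 1)

360 19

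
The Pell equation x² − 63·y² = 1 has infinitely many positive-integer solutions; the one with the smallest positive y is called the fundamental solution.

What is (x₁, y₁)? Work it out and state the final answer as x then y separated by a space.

8 1

√63 = [7; 1,14, …], period ℓ=2 (even) → k=1
step 0: (7, 1)  from 7·(1,0) + (0,1)
step 1: (8, 1)  from 1·(7,1) + (1,0)
(x₁, y₁) = (8, 1);  8² − 63·1² = 1 ✓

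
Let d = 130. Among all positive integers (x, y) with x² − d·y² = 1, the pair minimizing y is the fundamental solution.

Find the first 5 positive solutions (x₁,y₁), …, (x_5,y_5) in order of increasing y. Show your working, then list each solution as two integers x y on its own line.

6499 570
84474001 7408860
1097993058499 96300361710
14271713689896001 1251712094097720
185503733443275162499 16269753702781802850

√130 → a₀=11, period (2,2,22); ℓ=3 odd so k=5
step 0: (11, 1)  from 11·(1,0) + (0,1)
…
step 2: (57, 5)  from 2·(23,2) + (11,1)
step 3: (1277, 112)  from 22·(57,5) + (23,2)
step 4: (2611, 229)  from 2·(1277,112) + (57,5)
step 5: (6499, 570)  from 2·(2611,229) + (1277,112)
(x₁, y₁) = (6499, 570);  6499² − 130·570² = 1 ✓
k=2:  x_2 = 6499·6499+130·570·570 = 84474001,  y_2 = 6499·570+570·6499 = 7408860
k=3:  x_3 = 6499·84474001+130·570·7408860 = 1097993058499,  y_3 = 6499·7408860+570·84474001 = 96300361710
k=4:  x_4 = 6499·1097993058499+130·570·96300361710 = 14271713689896001,  y_4 = 6499·96300361710+570·1097993058499 = 1251712094097720
k=5:  x_5 = 6499·14271713689896001+130·570·1251712094097720 = 185503733443275162499,  y_5 = 6499·1251712094097720+570·14271713689896001 = 16269753702781802850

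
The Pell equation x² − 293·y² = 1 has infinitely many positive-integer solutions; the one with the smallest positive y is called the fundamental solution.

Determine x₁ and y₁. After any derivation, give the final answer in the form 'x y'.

d=293: √d = [17; 8,1,1,8,34] (ℓ=5, odd), read p_9/q_9
i=0: a=17 ⇒ p=17, q=1
…
i=2: a=1 ⇒ p=154, q=9
…
i=4: a=8 ⇒ p=2482, q=145
i=5: a=34 ⇒ p=84679, q=4947
i=6: a=8 ⇒ p=679914, q=39721
…
i=8: a=1 ⇒ p=1444507, q=84389
i=9: a=8 ⇒ p=12320649, q=719780
fundamental: x₁=12320649, y₁=719780  (since 151798391781201 − 293·518083248400 = 1)

12320649 719780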